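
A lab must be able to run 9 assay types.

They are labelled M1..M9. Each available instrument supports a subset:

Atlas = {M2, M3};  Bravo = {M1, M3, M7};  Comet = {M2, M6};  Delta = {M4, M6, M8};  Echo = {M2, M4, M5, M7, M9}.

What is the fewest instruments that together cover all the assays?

3

Bravo and Delta and Echo together: Bravo ∪ Delta ∪ Echo = {M1, M2, M3, M4, M5, M6, M7, M8, M9} — every assay is covered.
Only Bravo contains M1, so Bravo is forced; the remaining 6 assays need at least 2 more instruments (each remaining instrument adds at most 4) — so at least 3 instruments are needed, and 3 is optimal.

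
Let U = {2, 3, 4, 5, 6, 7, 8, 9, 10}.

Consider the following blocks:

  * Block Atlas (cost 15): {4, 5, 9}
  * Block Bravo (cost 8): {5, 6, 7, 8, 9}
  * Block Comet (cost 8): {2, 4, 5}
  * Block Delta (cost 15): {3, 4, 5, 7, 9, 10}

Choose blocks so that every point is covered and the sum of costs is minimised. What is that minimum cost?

31

Bravo, Comet, Delta together cover every point (Bravo ∪ Comet ∪ Delta = {2, 3, 4, 5, 6, 7, 8, 9, 10}); total cost 8 + 8 + 15 = 31.
No covering selection has total cost below 31.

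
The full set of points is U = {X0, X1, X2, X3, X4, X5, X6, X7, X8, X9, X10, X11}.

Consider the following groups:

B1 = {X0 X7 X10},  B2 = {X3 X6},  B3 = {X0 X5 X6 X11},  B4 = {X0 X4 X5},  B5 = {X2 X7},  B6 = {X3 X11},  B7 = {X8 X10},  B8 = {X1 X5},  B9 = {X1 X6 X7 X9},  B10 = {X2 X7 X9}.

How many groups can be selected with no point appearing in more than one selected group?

4

B5, B6, B7, B8 are pairwise disjoint (B5={X2,X7}; B6={X3,X11}; B7={X8,X10}; B8={X1,X5}).
Every remaining group overlaps one of these, and no 5 of the listed groups are pairwise disjoint, so 4 is the maximum.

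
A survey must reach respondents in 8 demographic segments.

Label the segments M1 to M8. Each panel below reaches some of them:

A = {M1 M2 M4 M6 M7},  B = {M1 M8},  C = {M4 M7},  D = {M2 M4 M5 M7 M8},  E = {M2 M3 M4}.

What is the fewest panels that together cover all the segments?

Take {A, D, E}. Their union is {M1, M2, M3, M4, M5, M6, M7, M8}, which is all 8 segments.
Only E contains M3, so E is forced; the remaining 5 segments need at least 2 more panels (each remaining panel adds at most 3) — so at least 3 panels are needed, and 3 is optimal.

3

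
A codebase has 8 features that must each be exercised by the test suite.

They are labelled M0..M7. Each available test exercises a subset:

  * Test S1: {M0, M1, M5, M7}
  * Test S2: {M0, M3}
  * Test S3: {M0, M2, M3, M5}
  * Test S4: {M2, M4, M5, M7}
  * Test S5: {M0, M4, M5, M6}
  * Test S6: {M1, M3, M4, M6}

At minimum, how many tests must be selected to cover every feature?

3

Take {S1, S3, S5}. Their union is {M0, M1, M2, M3, M4, M5, M6, M7}, which is all 8 features.
No 2 of the 6 tests cover everything (all 15 combinations miss at least one feature), so 3 is optimal.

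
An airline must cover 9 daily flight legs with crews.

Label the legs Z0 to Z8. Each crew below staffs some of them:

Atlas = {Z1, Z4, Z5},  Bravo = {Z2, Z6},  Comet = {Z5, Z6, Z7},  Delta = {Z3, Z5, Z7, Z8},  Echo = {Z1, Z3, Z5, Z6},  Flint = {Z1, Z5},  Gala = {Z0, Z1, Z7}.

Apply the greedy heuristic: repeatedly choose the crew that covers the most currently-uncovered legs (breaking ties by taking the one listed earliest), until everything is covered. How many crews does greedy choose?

4

Greedy: pick Delta (covers 4 new) → pick Atlas (covers 2 new) → pick Bravo (covers 2 new) → pick Gala (covers 1 new). Total picks: 4.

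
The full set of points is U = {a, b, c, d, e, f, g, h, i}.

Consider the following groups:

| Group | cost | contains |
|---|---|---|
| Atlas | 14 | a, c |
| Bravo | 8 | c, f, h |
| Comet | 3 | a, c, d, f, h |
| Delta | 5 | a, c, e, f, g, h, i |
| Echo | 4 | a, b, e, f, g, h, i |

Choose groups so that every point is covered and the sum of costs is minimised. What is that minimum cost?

Comet, Echo together cover every point (Comet ∪ Echo = {a, b, c, d, e, f, g, h, i}); total cost 3 + 4 = 7.
No covering selection has total cost below 7.

7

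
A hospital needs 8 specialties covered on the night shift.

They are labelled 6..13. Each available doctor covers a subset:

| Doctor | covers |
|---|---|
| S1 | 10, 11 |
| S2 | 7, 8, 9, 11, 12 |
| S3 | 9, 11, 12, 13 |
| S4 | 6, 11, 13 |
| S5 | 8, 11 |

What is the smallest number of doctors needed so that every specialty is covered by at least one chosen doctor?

3

S1 and S2 and S4 together: S1 ∪ S2 ∪ S4 = {6, 7, 8, 9, 10, 11, 12, 13} — every specialty is covered.
Only S4 contains 6, so S4 is forced; the remaining 5 specialties need at least 2 more doctors (each remaining doctor adds at most 4) — so at least 3 doctors are needed, and 3 is optimal.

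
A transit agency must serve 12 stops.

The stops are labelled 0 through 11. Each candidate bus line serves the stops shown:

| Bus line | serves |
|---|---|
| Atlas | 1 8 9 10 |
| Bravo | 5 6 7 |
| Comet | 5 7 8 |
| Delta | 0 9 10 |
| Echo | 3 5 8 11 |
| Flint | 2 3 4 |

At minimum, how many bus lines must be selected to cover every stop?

5

Take {Atlas, Bravo, Delta, Echo, Flint}. Their union is {0, 1, 2, 3, 4, 5, 6, 7, 8, 9, 10, 11}, which is all 12 stops.
No 4 of the 6 bus lines cover everything (all 15 combinations miss at least one stop), so 5 is optimal.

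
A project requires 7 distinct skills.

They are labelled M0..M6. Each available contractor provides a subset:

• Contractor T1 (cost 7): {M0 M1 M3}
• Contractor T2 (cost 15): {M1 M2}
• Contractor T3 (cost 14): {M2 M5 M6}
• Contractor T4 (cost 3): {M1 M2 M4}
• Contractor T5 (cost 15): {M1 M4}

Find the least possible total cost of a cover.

T1, T3, T4 together cover every skill (T1 ∪ T3 ∪ T4 = {M0, M1, M2, M3, M4, M5, M6}); total cost 7 + 14 + 3 = 24.
No covering selection has total cost below 24.

24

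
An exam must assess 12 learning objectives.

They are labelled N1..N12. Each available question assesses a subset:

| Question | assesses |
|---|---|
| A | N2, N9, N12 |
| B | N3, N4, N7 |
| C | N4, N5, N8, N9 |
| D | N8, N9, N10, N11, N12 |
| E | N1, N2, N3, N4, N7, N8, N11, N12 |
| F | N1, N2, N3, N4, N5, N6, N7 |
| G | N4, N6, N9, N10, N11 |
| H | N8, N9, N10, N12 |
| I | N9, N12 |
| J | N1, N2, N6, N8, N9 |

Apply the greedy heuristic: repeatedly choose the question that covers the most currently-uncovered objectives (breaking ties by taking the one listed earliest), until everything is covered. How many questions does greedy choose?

3

Greedy: pick E (covers 8 new) → pick G (covers 3 new) → pick C (covers 1 new). Total picks: 3.
(The true minimum cover uses only 2 questions, so greedy is not optimal here.)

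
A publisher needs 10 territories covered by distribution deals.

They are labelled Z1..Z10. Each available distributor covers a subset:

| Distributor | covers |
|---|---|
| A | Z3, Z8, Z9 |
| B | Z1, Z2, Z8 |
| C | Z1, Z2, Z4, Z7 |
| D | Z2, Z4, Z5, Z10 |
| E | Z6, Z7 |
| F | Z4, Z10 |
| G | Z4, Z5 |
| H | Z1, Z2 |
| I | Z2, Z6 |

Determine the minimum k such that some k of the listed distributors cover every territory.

4

A and D and E and H together: A ∪ D ∪ E ∪ H = {Z1, Z2, Z3, Z4, Z5, Z6, Z7, Z8, Z9, Z10} — every territory is covered.
No 3 of the 9 distributors cover everything (all 84 combinations miss at least one territory), so 4 is optimal.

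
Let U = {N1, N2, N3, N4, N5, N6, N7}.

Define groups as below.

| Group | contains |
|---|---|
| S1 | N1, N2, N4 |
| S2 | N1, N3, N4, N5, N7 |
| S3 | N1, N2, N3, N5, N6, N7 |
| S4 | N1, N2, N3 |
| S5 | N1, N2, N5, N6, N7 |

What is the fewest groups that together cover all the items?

S2 and S3 cover everything between them: the union {N1, N2, N3, N4, N5, N6, N7} is all of U.
No single group has all 7 items (the largest, S3, has 6), so 2 is optimal.

2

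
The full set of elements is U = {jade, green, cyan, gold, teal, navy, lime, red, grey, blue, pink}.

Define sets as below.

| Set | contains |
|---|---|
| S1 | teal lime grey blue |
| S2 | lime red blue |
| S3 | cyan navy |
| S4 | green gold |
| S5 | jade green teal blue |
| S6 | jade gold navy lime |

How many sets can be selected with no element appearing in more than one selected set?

S2, S3, S4 are pairwise disjoint (S2={lime,red,blue}; S3={cyan,navy}; S4={green,gold}).
Every remaining set overlaps one of these, and no 4 of the listed sets are pairwise disjoint, so 3 is the maximum.

3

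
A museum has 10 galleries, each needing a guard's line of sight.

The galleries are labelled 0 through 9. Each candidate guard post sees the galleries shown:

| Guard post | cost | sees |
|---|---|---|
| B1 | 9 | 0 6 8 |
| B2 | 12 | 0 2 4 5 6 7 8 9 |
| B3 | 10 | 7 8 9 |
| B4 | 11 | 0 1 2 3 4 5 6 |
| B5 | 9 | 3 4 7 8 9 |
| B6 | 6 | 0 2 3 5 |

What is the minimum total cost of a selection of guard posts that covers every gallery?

20

B4, B5 together cover every gallery (B4 ∪ B5 = {0, 1, 2, 3, 4, 5, 6, 7, 8, 9}); total cost 11 + 9 = 20.
The greedy pick B2, B4 costs 23; no covering selection beats 20.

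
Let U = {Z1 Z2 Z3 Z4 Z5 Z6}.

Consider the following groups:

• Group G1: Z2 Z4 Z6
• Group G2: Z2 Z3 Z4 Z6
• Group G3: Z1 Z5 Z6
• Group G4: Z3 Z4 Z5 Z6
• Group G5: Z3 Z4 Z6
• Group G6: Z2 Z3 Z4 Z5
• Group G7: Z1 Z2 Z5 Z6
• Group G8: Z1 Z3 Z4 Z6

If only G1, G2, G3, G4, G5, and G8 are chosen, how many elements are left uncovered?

0

Union of G1, G2, G3, G4, G5, G8 = {Z1, Z2, Z3, Z4, Z5, Z6} — that's every element, so 0 are uncovered.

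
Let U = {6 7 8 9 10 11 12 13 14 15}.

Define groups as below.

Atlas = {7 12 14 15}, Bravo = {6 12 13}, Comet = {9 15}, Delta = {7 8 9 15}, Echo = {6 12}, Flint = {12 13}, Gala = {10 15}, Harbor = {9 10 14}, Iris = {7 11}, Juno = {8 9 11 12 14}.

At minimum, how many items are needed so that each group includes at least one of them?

4

Take H = {7, 12, 14, 15}. Each listed group contains at least one of these, so H is a hitting set of size 4.
No choice of 3 items meets every group, so 4 is the minimum.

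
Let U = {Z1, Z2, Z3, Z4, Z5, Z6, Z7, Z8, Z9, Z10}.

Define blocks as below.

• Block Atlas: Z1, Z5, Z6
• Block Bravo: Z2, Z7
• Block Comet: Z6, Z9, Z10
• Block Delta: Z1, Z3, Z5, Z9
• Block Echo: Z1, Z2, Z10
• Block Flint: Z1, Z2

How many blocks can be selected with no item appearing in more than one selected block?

2

Bravo, Delta are pairwise disjoint (Bravo={Z2,Z7}; Delta={Z1,Z3,Z5,Z9}).
Every remaining block overlaps one of these, and no 3 of the listed blocks are pairwise disjoint, so 2 is the maximum.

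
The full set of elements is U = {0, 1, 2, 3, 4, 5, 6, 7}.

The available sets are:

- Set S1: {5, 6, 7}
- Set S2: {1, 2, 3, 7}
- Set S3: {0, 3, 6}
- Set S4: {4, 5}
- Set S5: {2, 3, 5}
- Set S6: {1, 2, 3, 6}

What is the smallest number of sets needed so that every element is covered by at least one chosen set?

S2, S3, and S4 cover everything between them: the union {0, 1, 2, 3, 4, 5, 6, 7} is all of U.
Only S3 contains 0, so S3 is forced; the remaining 5 elements need at least 2 more sets (each remaining set adds at most 3) — so at least 3 sets are needed, and 3 is optimal.

3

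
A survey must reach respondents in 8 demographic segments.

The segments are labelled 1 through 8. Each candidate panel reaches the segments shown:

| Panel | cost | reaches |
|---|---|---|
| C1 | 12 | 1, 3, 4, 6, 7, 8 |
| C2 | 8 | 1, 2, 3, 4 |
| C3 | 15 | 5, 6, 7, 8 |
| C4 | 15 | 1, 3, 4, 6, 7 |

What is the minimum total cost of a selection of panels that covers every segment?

23

C2, C3 together cover every segment (C2 ∪ C3 = {1, 2, 3, 4, 5, 6, 7, 8}); total cost 8 + 15 = 23.
The greedy pick C1, C2, C3 costs 35; no covering selection beats 23.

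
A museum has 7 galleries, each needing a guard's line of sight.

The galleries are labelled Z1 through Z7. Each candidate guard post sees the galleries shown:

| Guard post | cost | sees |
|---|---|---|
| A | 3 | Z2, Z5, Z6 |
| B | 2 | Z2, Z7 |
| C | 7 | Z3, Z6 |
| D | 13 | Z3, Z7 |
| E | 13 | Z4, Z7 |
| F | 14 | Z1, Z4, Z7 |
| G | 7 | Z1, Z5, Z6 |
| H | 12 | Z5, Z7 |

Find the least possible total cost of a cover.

A, C, F together cover every gallery (A ∪ C ∪ F = {Z1, Z2, Z3, Z4, Z5, Z6, Z7}); total cost 3 + 7 + 14 = 24.
The greedy pick A, B, C, F costs 26; no covering selection beats 24.

24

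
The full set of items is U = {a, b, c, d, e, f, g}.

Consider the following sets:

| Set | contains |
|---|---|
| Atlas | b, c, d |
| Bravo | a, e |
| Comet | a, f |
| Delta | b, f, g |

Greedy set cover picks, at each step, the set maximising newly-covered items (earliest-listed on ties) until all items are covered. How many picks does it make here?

Greedy: pick Atlas (covers 3 new) → pick Bravo (covers 2 new) → pick Delta (covers 2 new). Total picks: 3.

3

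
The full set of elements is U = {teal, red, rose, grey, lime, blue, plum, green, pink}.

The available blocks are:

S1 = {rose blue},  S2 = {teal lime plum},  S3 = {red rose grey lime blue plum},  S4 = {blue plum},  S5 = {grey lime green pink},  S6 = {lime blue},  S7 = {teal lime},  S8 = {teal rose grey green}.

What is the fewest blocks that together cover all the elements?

Take {S3, S5, S7}. Their union is {teal, red, rose, grey, lime, blue, plum, green, pink}, which is all 9 elements.
Only S3 contains red, so S3 is forced; the remaining 3 elements need at least 2 more blocks (each remaining block adds at most 2) — so at least 3 blocks are needed, and 3 is optimal.

3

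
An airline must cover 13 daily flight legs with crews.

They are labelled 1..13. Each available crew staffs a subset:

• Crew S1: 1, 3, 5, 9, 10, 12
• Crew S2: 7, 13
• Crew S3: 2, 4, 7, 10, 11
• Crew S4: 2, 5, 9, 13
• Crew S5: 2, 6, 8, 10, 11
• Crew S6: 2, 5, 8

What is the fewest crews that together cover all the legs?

4

Take {S1, S2, S3, S5}. Their union is {1, 2, 3, 4, 5, 6, 7, 8, 9, 10, 11, 12, 13}, which is all 13 legs.
No 3 of the 6 crews cover everything (all 20 combinations miss at least one leg), so 4 is optimal.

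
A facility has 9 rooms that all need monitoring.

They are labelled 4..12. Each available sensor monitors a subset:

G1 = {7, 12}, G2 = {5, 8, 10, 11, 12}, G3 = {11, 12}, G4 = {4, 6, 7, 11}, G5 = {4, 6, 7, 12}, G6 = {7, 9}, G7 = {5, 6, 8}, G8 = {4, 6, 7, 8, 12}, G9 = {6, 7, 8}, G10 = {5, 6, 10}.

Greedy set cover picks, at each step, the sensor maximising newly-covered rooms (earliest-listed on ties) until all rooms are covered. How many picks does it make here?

Greedy: pick G2 (covers 5 new) → pick G4 (covers 3 new) → pick G6 (covers 1 new). Total picks: 3.

3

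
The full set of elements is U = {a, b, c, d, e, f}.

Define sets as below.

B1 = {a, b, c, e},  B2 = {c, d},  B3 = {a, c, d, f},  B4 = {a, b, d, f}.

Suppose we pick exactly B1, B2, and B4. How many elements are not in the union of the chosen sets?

0

Union of B1, B2, B4 = {a, b, c, d, e, f} — that's every element, so 0 are uncovered.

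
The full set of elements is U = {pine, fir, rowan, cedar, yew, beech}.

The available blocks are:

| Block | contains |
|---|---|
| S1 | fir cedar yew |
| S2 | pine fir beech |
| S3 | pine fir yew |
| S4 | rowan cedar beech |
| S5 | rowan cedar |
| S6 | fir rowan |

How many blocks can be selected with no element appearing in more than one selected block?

2

S3, S5 are pairwise disjoint (S3={pine,fir,yew}; S5={rowan,cedar}).
Every remaining block overlaps one of these, and no 3 of the listed blocks are pairwise disjoint, so 2 is the maximum.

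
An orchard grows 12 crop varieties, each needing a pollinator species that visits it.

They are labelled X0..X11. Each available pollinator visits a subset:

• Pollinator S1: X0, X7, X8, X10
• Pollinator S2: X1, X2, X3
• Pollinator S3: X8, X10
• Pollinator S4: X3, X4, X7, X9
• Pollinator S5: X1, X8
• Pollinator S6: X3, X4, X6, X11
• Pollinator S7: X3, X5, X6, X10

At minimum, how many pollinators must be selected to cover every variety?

S1 and S2 and S4 and S6 and S7 together: S1 ∪ S2 ∪ S4 ∪ S6 ∪ S7 = {X0, X1, X2, X3, X4, X5, X6, X7, X8, X9, X10, X11} — every variety is covered.
No 4 of the 7 pollinators cover everything (all 35 combinations miss at least one variety), so 5 is optimal.

5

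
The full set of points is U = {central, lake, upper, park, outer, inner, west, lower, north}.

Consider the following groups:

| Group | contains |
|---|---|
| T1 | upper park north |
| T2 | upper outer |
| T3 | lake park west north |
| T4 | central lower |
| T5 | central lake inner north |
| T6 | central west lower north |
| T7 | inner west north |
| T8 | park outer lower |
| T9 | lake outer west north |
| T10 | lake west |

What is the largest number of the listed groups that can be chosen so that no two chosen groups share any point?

T2, T4, T10 are pairwise disjoint (T2={upper,outer}; T4={central,lower}; T10={lake,west}).
Every remaining group overlaps one of these, and no 4 of the listed groups are pairwise disjoint, so 3 is the maximum.

3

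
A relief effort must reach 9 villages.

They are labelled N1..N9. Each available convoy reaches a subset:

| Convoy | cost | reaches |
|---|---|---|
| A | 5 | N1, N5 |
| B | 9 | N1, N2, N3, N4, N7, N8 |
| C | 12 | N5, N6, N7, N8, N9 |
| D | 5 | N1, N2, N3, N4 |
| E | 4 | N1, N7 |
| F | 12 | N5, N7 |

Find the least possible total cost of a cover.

C, D together cover every village (C ∪ D = {N1, N2, N3, N4, N5, N6, N7, N8, N9}); total cost 12 + 5 = 17.
No covering selection has total cost below 17.

17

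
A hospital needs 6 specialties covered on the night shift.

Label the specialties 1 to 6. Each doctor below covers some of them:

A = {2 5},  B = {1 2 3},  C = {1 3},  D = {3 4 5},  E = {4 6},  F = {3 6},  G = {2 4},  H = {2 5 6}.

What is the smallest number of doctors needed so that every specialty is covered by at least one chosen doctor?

3

Take {B, E, H}. Their union is {1, 2, 3, 4, 5, 6}, which is all 6 specialties.
No 2 of the 8 doctors cover everything (all 28 combinations miss at least one specialty), so 3 is optimal.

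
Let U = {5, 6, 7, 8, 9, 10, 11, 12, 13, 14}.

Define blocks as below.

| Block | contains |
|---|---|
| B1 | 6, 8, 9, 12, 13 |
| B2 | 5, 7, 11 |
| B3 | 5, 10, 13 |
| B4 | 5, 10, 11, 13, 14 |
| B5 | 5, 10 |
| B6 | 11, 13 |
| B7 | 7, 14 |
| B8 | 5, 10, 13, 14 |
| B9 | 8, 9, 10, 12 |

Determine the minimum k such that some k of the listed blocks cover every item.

3

B1 and B4 and B7 together: B1 ∪ B4 ∪ B7 = {5, 6, 7, 8, 9, 10, 11, 12, 13, 14} — every item is covered.
Only B1 contains 6, so B1 is forced; the remaining 5 items need at least 2 more blocks (each remaining block adds at most 4) — so at least 3 blocks are needed, and 3 is optimal.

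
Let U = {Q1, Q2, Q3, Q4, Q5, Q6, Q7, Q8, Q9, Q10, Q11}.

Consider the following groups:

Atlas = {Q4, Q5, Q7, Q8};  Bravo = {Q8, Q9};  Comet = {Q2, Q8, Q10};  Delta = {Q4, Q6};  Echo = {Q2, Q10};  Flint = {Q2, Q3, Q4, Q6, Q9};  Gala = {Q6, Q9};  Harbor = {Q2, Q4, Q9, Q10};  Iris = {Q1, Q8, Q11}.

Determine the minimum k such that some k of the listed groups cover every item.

Atlas and Flint and Harbor and Iris together: Atlas ∪ Flint ∪ Harbor ∪ Iris = {Q1, Q2, Q3, Q4, Q5, Q6, Q7, Q8, Q9, Q10, Q11} — every item is covered.
No 3 of the 9 groups cover everything (all 84 combinations miss at least one item), so 4 is optimal.

4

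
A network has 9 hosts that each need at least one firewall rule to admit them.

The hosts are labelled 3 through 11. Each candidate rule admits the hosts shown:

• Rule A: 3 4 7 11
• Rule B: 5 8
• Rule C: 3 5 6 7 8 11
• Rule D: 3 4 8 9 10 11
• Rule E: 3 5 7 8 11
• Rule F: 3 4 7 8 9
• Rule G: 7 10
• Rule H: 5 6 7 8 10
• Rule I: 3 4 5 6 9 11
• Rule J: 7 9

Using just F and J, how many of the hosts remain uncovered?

4

Union of F, J = {3, 4, 7, 8, 9}.
Not covered: 5, 6, 10, 11 — 4 hosts.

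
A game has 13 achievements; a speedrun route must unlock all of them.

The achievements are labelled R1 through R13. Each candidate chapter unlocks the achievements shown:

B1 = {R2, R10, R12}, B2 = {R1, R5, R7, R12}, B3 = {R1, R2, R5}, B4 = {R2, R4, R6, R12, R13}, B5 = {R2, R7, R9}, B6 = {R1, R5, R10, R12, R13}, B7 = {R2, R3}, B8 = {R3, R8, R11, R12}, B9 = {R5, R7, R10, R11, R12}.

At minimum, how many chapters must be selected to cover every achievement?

Take {B4, B5, B6, B8}. Their union is {R1, R2, R3, R4, R5, R6, R7, R8, R9, R10, R11, R12, R13}, which is all 13 achievements.
Only B8 contains R8, so B8 is forced; the remaining 9 achievements need at least 3 more chapters (each remaining chapter adds at most 4) — so at least 4 chapters are needed, and 4 is optimal.

4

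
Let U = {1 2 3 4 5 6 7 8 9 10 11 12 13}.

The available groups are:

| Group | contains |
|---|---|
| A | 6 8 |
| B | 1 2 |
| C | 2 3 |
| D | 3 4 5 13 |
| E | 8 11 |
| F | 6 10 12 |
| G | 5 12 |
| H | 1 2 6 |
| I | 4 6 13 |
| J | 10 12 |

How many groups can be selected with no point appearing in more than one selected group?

C, E, G, I are pairwise disjoint (C={2,3}; E={8,11}; G={5,12}; I={4,6,13}).
Every remaining group overlaps one of these, and no 5 of the listed groups are pairwise disjoint, so 4 is the maximum.

4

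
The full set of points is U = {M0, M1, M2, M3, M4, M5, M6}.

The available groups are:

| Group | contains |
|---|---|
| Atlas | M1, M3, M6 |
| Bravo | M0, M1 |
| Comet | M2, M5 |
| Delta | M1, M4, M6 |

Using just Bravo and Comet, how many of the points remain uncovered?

3

Union of Bravo, Comet = {M0, M1, M2, M5}.
Not covered: M3, M4, M6 — 3 points.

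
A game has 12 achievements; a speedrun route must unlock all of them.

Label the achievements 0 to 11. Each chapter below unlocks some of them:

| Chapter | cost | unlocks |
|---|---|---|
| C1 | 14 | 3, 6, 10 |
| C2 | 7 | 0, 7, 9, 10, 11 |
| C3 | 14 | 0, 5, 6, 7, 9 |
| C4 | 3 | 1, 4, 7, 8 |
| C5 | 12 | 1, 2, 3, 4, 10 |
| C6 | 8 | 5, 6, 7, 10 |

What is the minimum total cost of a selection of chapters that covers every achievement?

C2, C4, C5, C6 together cover every achievement (C2 ∪ C4 ∪ C5 ∪ C6 = {0, 1, 2, 3, 4, 5, 6, 7, 8, 9, 10, 11}); total cost 7 + 3 + 12 + 8 = 30.
No covering selection has total cost below 30.

30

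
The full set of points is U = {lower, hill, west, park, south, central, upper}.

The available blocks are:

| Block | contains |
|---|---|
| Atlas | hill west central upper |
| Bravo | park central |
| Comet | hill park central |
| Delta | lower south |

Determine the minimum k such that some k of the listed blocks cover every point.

3

Atlas, Bravo, and Delta cover everything between them: the union {lower, hill, west, park, south, central, upper} is all of U.
Only Delta contains lower, so Delta is forced; the remaining 5 points need at least 2 more blocks (each remaining block adds at most 4) — so at least 3 blocks are needed, and 3 is optimal.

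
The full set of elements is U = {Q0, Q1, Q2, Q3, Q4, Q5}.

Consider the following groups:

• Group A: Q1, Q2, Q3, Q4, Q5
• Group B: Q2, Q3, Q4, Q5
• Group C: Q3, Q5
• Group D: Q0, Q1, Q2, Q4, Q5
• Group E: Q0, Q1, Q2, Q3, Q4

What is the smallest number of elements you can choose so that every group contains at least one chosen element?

The 2 elements {Q2, Q3} hit every group.
No single element lies in every group, so at least 2 are needed and 2 is optimal.

2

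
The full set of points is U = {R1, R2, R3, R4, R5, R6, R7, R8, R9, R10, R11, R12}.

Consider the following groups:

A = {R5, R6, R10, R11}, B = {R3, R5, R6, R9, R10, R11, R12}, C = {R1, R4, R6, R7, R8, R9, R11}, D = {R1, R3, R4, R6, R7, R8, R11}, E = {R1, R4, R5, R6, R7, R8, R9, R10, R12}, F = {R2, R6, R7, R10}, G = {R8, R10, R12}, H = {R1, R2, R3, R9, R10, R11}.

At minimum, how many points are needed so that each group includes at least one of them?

Take T = {R10, R11}. Each listed group contains at least one of these, so T is a hitting set of size 2.
No single point lies in every group, so at least 2 are needed and 2 is optimal.

2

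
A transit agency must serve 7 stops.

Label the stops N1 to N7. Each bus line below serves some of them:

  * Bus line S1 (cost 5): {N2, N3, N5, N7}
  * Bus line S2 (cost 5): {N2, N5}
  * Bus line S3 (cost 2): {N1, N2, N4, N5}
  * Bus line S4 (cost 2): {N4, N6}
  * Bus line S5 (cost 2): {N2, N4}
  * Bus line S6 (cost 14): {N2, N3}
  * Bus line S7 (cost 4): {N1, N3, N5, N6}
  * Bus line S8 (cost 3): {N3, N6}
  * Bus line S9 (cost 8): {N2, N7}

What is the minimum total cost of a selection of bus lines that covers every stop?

S1, S3, S4 together cover every stop (S1 ∪ S3 ∪ S4 = {N1, N2, N3, N4, N5, N6, N7}); total cost 5 + 2 + 2 = 9.
The greedy pick S3, S8, S1 costs 10; no covering selection beats 9.

9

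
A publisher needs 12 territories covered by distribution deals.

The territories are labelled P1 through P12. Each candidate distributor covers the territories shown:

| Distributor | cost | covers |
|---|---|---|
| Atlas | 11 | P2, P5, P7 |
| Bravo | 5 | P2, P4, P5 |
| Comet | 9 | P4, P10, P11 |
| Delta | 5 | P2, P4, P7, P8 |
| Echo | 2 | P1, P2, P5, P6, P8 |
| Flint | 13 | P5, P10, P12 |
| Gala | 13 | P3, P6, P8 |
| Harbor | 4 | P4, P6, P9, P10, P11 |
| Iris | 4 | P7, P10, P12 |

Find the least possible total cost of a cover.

23

Echo, Gala, Harbor, Iris together cover every territory (Echo ∪ Gala ∪ Harbor ∪ Iris = {P1, P2, P3, P4, P5, P6, P7, P8, P9, P10, P11, P12}); total cost 2 + 13 + 4 + 4 = 23.
No covering selection has total cost below 23.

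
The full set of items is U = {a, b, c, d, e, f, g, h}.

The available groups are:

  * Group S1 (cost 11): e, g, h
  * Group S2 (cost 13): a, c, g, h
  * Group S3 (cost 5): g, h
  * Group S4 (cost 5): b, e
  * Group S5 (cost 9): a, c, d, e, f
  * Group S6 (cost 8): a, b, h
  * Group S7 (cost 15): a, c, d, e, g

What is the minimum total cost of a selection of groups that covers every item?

S3, S4, S5 together cover every item (S3 ∪ S4 ∪ S5 = {a, b, c, d, e, f, g, h}); total cost 5 + 5 + 9 = 19.
No covering selection has total cost below 19.

19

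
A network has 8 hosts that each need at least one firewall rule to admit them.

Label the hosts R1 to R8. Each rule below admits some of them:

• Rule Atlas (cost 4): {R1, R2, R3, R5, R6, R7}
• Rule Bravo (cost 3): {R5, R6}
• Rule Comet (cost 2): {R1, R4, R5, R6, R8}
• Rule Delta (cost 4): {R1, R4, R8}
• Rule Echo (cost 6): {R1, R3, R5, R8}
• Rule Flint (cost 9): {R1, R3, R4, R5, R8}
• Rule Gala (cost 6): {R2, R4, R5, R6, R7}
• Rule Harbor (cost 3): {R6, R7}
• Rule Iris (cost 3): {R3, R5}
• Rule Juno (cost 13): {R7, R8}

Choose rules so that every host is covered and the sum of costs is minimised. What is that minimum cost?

Atlas, Comet together cover every host (Atlas ∪ Comet = {R1, R2, R3, R4, R5, R6, R7, R8}); total cost 4 + 2 = 6.
No covering selection has total cost below 6.

6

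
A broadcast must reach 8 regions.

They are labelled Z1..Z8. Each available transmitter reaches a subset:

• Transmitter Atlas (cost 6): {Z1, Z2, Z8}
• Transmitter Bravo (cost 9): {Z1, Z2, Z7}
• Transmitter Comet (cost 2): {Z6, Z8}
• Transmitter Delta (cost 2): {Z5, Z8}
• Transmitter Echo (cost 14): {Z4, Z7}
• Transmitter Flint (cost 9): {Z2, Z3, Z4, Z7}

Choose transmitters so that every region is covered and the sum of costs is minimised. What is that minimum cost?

Atlas, Comet, Delta, Flint together cover every region (Atlas ∪ Comet ∪ Delta ∪ Flint = {Z1, Z2, Z3, Z4, Z5, Z6, Z7, Z8}); total cost 6 + 2 + 2 + 9 = 19.
No covering selection has total cost below 19.

19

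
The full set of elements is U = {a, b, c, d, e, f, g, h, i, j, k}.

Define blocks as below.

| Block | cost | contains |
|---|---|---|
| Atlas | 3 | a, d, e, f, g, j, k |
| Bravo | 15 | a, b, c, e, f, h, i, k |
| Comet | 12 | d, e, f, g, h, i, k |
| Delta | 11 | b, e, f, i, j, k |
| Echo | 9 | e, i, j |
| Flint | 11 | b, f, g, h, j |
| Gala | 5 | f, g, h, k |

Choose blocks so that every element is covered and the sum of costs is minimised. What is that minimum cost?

18

Atlas, Bravo together cover every element (Atlas ∪ Bravo = {a, b, c, d, e, f, g, h, i, j, k}); total cost 3 + 15 = 18.
No covering selection has total cost below 18.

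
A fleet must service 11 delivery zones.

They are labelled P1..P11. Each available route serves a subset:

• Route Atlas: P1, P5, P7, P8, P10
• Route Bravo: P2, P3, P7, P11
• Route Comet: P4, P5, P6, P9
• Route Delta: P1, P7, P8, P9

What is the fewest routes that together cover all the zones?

3

Take {Atlas, Bravo, Comet}. Their union is {P1, P2, P3, P4, P5, P6, P7, P8, P9, P10, P11}, which is all 11 zones.
Each route has at most 5 zones, and 2·5 = 10 < 11 — so at least 3 routes are needed, and 3 is optimal.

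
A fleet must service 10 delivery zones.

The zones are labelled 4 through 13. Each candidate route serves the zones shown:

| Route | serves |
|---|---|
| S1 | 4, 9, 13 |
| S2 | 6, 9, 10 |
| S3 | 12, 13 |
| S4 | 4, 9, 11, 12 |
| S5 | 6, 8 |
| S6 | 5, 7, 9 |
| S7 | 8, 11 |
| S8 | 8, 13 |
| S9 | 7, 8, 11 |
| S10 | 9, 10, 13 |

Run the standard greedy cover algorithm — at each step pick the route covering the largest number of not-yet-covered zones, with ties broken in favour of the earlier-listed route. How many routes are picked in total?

4

Greedy: pick S4 (covers 4 new) → pick S2 (covers 2 new) → pick S6 (covers 2 new) → pick S8 (covers 2 new). Total picks: 4.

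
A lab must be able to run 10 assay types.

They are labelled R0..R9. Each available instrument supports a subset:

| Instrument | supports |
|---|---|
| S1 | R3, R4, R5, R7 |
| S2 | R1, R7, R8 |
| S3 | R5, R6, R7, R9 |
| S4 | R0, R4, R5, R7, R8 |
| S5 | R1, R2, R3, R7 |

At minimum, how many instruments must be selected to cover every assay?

3

Take {S3, S4, S5}. Their union is {R0, R1, R2, R3, R4, R5, R6, R7, R8, R9}, which is all 10 assays.
Only S4 contains R0, so S4 is forced; the remaining 5 assays need at least 2 more instruments (each remaining instrument adds at most 3) — so at least 3 instruments are needed, and 3 is optimal.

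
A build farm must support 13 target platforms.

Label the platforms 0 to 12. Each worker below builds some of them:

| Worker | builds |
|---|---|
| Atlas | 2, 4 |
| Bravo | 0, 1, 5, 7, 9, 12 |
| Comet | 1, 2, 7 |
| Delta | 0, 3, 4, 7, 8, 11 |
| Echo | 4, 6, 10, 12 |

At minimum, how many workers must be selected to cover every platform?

Take {Atlas, Bravo, Delta, Echo}. Their union is {0, 1, 2, 3, 4, 5, 6, 7, 8, 9, 10, 11, 12}, which is all 13 platforms.
No 3 of the 5 workers cover everything (all 10 combinations miss at least one platform), so 4 is optimal.

4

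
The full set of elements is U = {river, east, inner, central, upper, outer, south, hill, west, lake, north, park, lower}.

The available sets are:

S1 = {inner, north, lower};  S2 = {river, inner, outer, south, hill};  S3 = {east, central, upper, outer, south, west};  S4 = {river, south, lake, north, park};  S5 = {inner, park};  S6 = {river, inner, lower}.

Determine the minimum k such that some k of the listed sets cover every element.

S2 and S3 and S4 and S6 together: S2 ∪ S3 ∪ S4 ∪ S6 = {river, east, inner, central, upper, outer, south, hill, west, lake, north, park, lower} — every element is covered.
No 3 of the 6 sets cover everything (all 20 combinations miss at least one element), so 4 is optimal.

4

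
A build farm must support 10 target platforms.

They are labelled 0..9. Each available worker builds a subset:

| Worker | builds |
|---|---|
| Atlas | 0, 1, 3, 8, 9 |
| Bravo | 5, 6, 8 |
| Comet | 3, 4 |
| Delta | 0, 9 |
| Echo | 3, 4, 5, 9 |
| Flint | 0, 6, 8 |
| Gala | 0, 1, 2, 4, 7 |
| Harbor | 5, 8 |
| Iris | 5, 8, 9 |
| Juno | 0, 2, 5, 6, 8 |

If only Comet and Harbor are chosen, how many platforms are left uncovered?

Union of Comet, Harbor = {3, 4, 5, 8}.
Not covered: 0, 1, 2, 6, 7, 9 — 6 platforms.

6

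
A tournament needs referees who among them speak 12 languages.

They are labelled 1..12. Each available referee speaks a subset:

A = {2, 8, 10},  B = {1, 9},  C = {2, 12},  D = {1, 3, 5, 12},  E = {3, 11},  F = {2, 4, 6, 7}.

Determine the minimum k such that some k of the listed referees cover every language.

5

A and B and D and E and F together: A ∪ B ∪ D ∪ E ∪ F = {1, 2, 3, 4, 5, 6, 7, 8, 9, 10, 11, 12} — every language is covered.
No 4 of the 6 referees cover everything (all 15 combinations miss at least one language), so 5 is optimal.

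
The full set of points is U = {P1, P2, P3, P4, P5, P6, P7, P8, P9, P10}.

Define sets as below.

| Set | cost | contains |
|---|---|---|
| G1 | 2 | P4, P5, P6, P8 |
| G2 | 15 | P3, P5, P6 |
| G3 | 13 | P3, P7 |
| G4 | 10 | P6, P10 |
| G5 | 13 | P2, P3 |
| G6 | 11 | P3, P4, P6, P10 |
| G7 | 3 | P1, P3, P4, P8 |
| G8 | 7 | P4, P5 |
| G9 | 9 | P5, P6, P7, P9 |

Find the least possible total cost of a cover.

35

G4, G5, G7, G9 together cover every point (G4 ∪ G5 ∪ G7 ∪ G9 = {P1, P2, P3, P4, P5, P6, P7, P8, P9, P10}); total cost 10 + 13 + 3 + 9 = 35.
The greedy pick G1, G7, G9, G4, G5 costs 37; no covering selection beats 35.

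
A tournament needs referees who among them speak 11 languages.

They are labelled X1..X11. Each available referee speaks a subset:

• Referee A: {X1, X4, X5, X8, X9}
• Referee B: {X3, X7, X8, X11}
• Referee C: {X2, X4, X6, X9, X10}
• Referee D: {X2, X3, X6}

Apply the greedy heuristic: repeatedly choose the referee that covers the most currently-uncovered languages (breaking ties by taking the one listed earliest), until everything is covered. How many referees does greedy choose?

3

Greedy: pick A (covers 5 new) → pick B (covers 3 new) → pick C (covers 3 new). Total picks: 3.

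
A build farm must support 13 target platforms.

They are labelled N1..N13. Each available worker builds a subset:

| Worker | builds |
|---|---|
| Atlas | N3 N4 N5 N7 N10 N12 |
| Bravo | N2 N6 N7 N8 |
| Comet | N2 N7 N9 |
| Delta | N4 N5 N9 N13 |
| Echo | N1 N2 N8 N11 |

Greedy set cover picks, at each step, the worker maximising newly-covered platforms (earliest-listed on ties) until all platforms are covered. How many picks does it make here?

Greedy: pick Atlas (covers 6 new) → pick Echo (covers 4 new) → pick Delta (covers 2 new) → pick Bravo (covers 1 new). Total picks: 4.

4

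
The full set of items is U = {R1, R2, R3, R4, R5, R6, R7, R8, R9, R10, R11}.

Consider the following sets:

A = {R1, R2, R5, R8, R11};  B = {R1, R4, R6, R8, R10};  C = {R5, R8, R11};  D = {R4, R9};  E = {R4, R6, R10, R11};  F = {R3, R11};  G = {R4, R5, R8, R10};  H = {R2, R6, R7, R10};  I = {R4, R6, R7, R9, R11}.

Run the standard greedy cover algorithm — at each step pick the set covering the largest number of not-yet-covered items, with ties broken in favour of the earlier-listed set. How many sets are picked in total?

4

Greedy: pick A (covers 5 new) → pick I (covers 4 new) → pick B (covers 1 new) → pick F (covers 1 new). Total picks: 4.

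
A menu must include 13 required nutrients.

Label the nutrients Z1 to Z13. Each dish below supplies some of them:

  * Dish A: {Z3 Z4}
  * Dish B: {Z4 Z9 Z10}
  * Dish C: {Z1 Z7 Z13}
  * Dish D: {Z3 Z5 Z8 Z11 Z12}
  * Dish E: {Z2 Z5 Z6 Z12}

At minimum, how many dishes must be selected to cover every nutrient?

4

B and C and D and E together: B ∪ C ∪ D ∪ E = {Z1, Z2, Z3, Z4, Z5, Z6, Z7, Z8, Z9, Z10, Z11, Z12, Z13} — every nutrient is covered.
Only E contains Z2, so E is forced; the remaining 9 nutrients need at least 3 more dishes (each remaining dish adds at most 3) — so at least 4 dishes are needed, and 4 is optimal.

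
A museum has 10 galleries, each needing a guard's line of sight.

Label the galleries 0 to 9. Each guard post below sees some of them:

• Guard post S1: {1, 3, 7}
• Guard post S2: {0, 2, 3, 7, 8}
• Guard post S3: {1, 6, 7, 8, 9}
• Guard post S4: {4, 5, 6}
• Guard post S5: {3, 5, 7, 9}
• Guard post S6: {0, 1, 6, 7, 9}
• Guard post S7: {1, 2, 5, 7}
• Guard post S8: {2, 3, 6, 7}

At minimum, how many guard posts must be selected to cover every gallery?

3

S2 and S3 and S4 together: S2 ∪ S3 ∪ S4 = {0, 1, 2, 3, 4, 5, 6, 7, 8, 9} — every gallery is covered.
Only S4 contains 4, so S4 is forced; the remaining 7 galleries need at least 2 more guard posts (each remaining guard post adds at most 5) — so at least 3 guard posts are needed, and 3 is optimal.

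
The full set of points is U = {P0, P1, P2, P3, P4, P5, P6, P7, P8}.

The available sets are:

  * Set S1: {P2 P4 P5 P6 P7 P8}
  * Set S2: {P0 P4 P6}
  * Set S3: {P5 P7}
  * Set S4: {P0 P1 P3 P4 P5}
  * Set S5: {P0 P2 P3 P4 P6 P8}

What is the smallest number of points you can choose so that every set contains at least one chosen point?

2

H = {P0, P5} meets every set (each contains at least one member of H), and |H| = 2.
The sets S2, S3 are pairwise disjoint, so any hitting set needs a separate point for each — at least 2. Hence 2 is optimal.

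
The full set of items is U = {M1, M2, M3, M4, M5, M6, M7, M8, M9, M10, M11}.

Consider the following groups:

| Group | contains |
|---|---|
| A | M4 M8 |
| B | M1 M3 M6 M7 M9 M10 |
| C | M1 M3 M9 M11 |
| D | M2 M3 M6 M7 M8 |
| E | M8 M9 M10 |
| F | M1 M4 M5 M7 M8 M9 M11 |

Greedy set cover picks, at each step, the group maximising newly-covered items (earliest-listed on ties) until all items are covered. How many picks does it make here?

Greedy: pick F (covers 7 new) → pick B (covers 3 new) → pick D (covers 1 new). Total picks: 3.

3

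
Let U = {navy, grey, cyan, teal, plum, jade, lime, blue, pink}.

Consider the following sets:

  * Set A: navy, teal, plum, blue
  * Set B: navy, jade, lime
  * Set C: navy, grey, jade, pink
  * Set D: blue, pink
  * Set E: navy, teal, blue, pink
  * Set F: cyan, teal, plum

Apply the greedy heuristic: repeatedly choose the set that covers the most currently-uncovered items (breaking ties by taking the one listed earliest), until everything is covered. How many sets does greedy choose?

Greedy: pick A (covers 4 new) → pick C (covers 3 new) → pick B (covers 1 new) → pick F (covers 1 new). Total picks: 4.

4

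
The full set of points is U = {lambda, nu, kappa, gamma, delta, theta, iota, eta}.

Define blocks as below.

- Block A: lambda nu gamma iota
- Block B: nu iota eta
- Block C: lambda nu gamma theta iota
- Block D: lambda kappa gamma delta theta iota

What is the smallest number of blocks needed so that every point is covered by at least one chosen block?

B and D together: B ∪ D = {lambda, nu, kappa, gamma, delta, theta, iota, eta} — every point is covered.
No single block has all 8 points (the largest, D, has 6), so 2 is optimal.

2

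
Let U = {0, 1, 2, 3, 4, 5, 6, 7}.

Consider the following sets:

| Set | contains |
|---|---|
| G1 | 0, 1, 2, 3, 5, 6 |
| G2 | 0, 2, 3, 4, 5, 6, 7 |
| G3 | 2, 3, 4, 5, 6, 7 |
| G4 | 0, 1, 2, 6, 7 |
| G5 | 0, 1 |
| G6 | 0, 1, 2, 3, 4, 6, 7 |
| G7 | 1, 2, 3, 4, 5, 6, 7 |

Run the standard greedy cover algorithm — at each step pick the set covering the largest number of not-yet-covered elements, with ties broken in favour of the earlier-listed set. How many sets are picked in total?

Greedy: pick G2 (covers 7 new) → pick G1 (covers 1 new). Total picks: 2.

2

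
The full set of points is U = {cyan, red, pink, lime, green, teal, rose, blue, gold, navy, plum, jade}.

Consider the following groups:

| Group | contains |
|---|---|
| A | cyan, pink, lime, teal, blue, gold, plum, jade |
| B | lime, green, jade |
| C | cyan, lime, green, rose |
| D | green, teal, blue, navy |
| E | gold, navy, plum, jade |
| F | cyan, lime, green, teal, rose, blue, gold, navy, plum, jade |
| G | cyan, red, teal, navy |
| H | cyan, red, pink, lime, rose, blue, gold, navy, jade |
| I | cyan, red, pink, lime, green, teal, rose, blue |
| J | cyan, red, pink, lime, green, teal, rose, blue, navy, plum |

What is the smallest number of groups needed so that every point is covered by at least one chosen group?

2

H and J together: H ∪ J = {cyan, red, pink, lime, green, teal, rose, blue, gold, navy, plum, jade} — every point is covered.
No single group has all 12 points (the largest, F, has 10), so 2 is optimal.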